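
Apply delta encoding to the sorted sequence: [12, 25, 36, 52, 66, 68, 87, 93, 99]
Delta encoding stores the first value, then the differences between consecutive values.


First value: 12
Deltas:
  25 - 12 = 13
  36 - 25 = 11
  52 - 36 = 16
  66 - 52 = 14
  68 - 66 = 2
  87 - 68 = 19
  93 - 87 = 6
  99 - 93 = 6


Delta encoded: [12, 13, 11, 16, 14, 2, 19, 6, 6]


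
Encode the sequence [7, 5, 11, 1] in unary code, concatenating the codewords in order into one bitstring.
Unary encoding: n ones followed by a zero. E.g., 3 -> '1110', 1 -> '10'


Encode each number as n ones followed by a terminating 0:
  7 -> 11111110 (8 bits)
  5 -> 111110 (6 bits)
  11 -> 111111111110 (12 bits)
  1 -> 10 (2 bits)
Total length = 8 + 6 + 12 + 2 = 28 bits.

Unary([7, 5, 11, 1]) = 1111111011111011111111111010 (28 bits)


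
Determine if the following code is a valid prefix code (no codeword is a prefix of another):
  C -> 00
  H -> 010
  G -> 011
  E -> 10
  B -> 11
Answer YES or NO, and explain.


Checking each pair (does one codeword prefix another?):
  C='00' vs H='010': no prefix
  C='00' vs G='011': no prefix
  C='00' vs E='10': no prefix
  C='00' vs B='11': no prefix
  H='010' vs C='00': no prefix
  H='010' vs G='011': no prefix
  H='010' vs E='10': no prefix
  H='010' vs B='11': no prefix
  G='011' vs C='00': no prefix
  G='011' vs H='010': no prefix
  G='011' vs E='10': no prefix
  G='011' vs B='11': no prefix
  E='10' vs C='00': no prefix
  E='10' vs H='010': no prefix
  E='10' vs G='011': no prefix
  E='10' vs B='11': no prefix
  B='11' vs C='00': no prefix
  B='11' vs H='010': no prefix
  B='11' vs G='011': no prefix
  B='11' vs E='10': no prefix
No violation found over all pairs.

YES -- this is a valid prefix code. No codeword is a prefix of any other codeword.


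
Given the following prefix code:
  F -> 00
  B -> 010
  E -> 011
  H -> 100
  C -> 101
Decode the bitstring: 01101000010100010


Decoding step by step:
Bits 011 -> E
Bits 010 -> B
Bits 00 -> F
Bits 010 -> B
Bits 100 -> H
Bits 010 -> B


Decoded message: EBFBHB


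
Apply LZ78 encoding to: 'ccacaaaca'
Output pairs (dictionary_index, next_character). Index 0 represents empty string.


LZ78 encoding steps:
Dictionary: {0: ''}
Step 1: w='' (idx 0), next='c' -> output (0, 'c'), add 'c' as idx 1
Step 2: w='c' (idx 1), next='a' -> output (1, 'a'), add 'ca' as idx 2
Step 3: w='ca' (idx 2), next='a' -> output (2, 'a'), add 'caa' as idx 3
Step 4: w='' (idx 0), next='a' -> output (0, 'a'), add 'a' as idx 4
Step 5: w='ca' (idx 2), end of input -> output (2, '')


Encoded: [(0, 'c'), (1, 'a'), (2, 'a'), (0, 'a'), (2, '')]


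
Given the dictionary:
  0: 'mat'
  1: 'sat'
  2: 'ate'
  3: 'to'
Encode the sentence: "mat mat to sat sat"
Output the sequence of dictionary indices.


Look up each word in the dictionary:
  'mat' -> 0
  'mat' -> 0
  'to' -> 3
  'sat' -> 1
  'sat' -> 1

Encoded: [0, 0, 3, 1, 1]


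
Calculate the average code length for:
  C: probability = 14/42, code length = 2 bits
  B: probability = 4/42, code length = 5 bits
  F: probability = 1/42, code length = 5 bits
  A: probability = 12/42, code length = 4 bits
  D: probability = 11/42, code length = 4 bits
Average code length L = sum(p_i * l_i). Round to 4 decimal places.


Weighted contributions p_i * l_i:
  C: (14/42) * 2 = 28/42
  B: (4/42) * 5 = 20/42
  F: (1/42) * 5 = 5/42
  A: (12/42) * 4 = 48/42
  D: (11/42) * 4 = 44/42
Sum = (28 + 20 + 5 + 48 + 44)/42 = 145/42

L = 145/42 = 3.4524 bits/symbol


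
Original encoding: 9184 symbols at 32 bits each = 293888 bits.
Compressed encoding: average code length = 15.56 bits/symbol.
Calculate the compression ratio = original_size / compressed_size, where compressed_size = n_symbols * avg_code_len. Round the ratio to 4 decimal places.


original_size = n_symbols * orig_bits = 9184 * 32 = 293888 bits
compressed_size = n_symbols * avg_code_len = 9184 * 15.56 = 142903.04 bits
ratio = original_size / compressed_size = 293888 / 142903.04 = 2.0566

Compression ratio = 2.0566


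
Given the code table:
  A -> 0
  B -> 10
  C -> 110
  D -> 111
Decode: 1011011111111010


Decoding:
10 -> B
110 -> C
111 -> D
111 -> D
110 -> C
10 -> B


Result: BCDDCB


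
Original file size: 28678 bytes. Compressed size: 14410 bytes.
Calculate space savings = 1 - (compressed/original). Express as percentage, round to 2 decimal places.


ratio = compressed/original = 14410/28678 = 0.502476
savings = 1 - ratio = 1 - 0.502476 = 0.497524
as a percentage: 0.497524 * 100 = 49.75%

Space savings = 1 - 14410/28678 = 49.75%


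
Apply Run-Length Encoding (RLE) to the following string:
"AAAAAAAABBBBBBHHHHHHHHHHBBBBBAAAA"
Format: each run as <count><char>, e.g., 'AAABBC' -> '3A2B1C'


Scanning runs left to right:
  i=0: run of 'A' x 8 -> '8A'
  i=8: run of 'B' x 6 -> '6B'
  i=14: run of 'H' x 10 -> '10H'
  i=24: run of 'B' x 5 -> '5B'
  i=29: run of 'A' x 4 -> '4A'

RLE = 8A6B10H5B4A


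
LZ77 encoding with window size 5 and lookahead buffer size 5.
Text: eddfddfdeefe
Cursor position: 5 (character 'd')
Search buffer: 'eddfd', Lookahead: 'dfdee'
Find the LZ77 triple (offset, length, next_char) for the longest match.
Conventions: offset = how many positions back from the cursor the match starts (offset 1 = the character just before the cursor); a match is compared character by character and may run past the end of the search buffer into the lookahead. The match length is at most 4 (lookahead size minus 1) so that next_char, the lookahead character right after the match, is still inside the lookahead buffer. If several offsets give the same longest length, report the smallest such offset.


Try each offset into the search buffer:
  offset=1 (pos 4, char 'd'): match length 1
  offset=2 (pos 3, char 'f'): match length 0
  offset=3 (pos 2, char 'd'): match length 3
  offset=4 (pos 1, char 'd'): match length 1
  offset=5 (pos 0, char 'e'): match length 0
Longest match has length 3 at offset 3.
next_char = character at position 5 + 3 = 8 -> 'e'

Best match: offset=3, length=3 (matching 'dfd' starting at position 2)
LZ77 triple: (3, 3, 'e')


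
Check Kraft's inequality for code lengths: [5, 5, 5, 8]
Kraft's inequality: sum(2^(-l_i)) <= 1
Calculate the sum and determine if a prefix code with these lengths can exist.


Sum = 2^(-5) + 2^(-5) + 2^(-5) + 2^(-8)
    = 0.03125 + 0.03125 + 0.03125 + 0.00390625
    = 25/256 = 0.09765625
Since 0.09765625 <= 1, Kraft's inequality IS satisfied.
A prefix code with these lengths CAN exist.

Kraft sum = 0.09765625. Satisfied.


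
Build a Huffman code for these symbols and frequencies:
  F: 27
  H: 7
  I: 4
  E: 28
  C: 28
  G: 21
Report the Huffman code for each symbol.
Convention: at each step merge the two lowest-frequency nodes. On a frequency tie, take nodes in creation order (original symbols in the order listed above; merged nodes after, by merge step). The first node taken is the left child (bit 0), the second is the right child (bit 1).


Huffman tree construction:
Step 1: Merge I(4) + H(7) = 11
Step 2: Merge (I+H)(11) + G(21) = 32
Step 3: Merge F(27) + E(28) = 55
Step 4: Merge C(28) + ((I+H)+G)(32) = 60
Step 5: Merge (F+E)(55) + (C+((I+H)+G))(60) = 115
Read each symbol's code off the tree from the root (left child = 0, right child = 1).

Codes:
  F: 00 (length 2)
  H: 1101 (length 4)
  I: 1100 (length 4)
  E: 01 (length 2)
  C: 10 (length 2)
  G: 111 (length 3)
Average code length: 273/115 = 2.3739 bits/symbol


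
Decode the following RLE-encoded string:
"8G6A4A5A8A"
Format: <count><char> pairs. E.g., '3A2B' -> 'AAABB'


Expanding each <count><char> pair:
  8G -> 'GGGGGGGG'
  6A -> 'AAAAAA'
  4A -> 'AAAA'
  5A -> 'AAAAA'
  8A -> 'AAAAAAAA'

Decoded = GGGGGGGGAAAAAAAAAAAAAAAAAAAAAAA


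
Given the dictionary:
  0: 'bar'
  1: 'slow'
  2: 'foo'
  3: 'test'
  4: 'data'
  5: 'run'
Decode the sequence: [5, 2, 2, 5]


Look up each index in the dictionary:
  5 -> 'run'
  2 -> 'foo'
  2 -> 'foo'
  5 -> 'run'

Decoded: "run foo foo run"


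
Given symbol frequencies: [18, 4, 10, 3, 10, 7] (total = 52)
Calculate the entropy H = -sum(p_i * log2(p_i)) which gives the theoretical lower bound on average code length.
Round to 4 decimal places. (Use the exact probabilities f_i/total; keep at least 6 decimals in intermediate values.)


Per-symbol terms -p_i * log2(p_i) with p_i = f_i/52:
  p = 18/52 = 0.346154: log2(p) = -1.530515, -p*log2(p) = 0.529794
  p = 4/52 = 0.076923: log2(p) = -3.700440, -p*log2(p) = 0.284649
  p = 10/52 = 0.192308: log2(p) = -2.378512, -p*log2(p) = 0.457406
  p = 3/52 = 0.057692: log2(p) = -4.115477, -p*log2(p) = 0.237431
  p = 10/52 = 0.192308: log2(p) = -2.378512, -p*log2(p) = 0.457406
  p = 7/52 = 0.134615: log2(p) = -2.893085, -p*log2(p) = 0.389454
H = 0.529794 + 0.284649 + 0.457406 + 0.237431 + 0.457406 + 0.389454 = 2.356140

H = 2.3561 bits/symbol


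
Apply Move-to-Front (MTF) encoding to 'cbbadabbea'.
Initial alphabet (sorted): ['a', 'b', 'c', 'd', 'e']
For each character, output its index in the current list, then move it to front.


MTF encoding:
'c': index 2 in ['a', 'b', 'c', 'd', 'e'] -> ['c', 'a', 'b', 'd', 'e']
'b': index 2 in ['c', 'a', 'b', 'd', 'e'] -> ['b', 'c', 'a', 'd', 'e']
'b': index 0 in ['b', 'c', 'a', 'd', 'e'] -> ['b', 'c', 'a', 'd', 'e']
'a': index 2 in ['b', 'c', 'a', 'd', 'e'] -> ['a', 'b', 'c', 'd', 'e']
'd': index 3 in ['a', 'b', 'c', 'd', 'e'] -> ['d', 'a', 'b', 'c', 'e']
'a': index 1 in ['d', 'a', 'b', 'c', 'e'] -> ['a', 'd', 'b', 'c', 'e']
'b': index 2 in ['a', 'd', 'b', 'c', 'e'] -> ['b', 'a', 'd', 'c', 'e']
'b': index 0 in ['b', 'a', 'd', 'c', 'e'] -> ['b', 'a', 'd', 'c', 'e']
'e': index 4 in ['b', 'a', 'd', 'c', 'e'] -> ['e', 'b', 'a', 'd', 'c']
'a': index 2 in ['e', 'b', 'a', 'd', 'c'] -> ['a', 'e', 'b', 'd', 'c']


Output: [2, 2, 0, 2, 3, 1, 2, 0, 4, 2]


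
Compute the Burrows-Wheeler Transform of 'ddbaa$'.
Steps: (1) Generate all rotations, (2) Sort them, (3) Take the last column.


Rotations (sorted):
  0: $ddbaa -> last char: a
  1: a$ddba -> last char: a
  2: aa$ddb -> last char: b
  3: baa$dd -> last char: d
  4: dbaa$d -> last char: d
  5: ddbaa$ -> last char: $


BWT = aabdd$


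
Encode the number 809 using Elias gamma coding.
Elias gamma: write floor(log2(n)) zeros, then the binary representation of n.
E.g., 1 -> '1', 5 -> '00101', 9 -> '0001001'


num_bits = floor(log2(809)) + 1 = 10
leading_zeros = num_bits - 1 = 9
binary(809) = 1100101001

Elias gamma(809) = '000000000' + '1100101001' = 0000000001100101001 (19 bits)


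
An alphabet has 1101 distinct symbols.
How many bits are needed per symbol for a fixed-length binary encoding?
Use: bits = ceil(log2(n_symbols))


log2(1101) = 10.1046
Bracket: 2^10 = 1024 < 1101 <= 2^11 = 2048
So ceil(log2(1101)) = 11

bits = ceil(log2(1101)) = ceil(10.1046) = 11 bits


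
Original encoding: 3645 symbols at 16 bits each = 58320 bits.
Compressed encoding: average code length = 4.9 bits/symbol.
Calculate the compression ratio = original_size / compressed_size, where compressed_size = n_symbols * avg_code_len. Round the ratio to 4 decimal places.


original_size = n_symbols * orig_bits = 3645 * 16 = 58320 bits
compressed_size = n_symbols * avg_code_len = 3645 * 4.9 = 17860.5 bits
ratio = original_size / compressed_size = 58320 / 17860.5 = 3.2653

Compression ratio = 3.2653


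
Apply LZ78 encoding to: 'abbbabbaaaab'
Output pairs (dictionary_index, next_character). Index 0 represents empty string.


LZ78 encoding steps:
Dictionary: {0: ''}
Step 1: w='' (idx 0), next='a' -> output (0, 'a'), add 'a' as idx 1
Step 2: w='' (idx 0), next='b' -> output (0, 'b'), add 'b' as idx 2
Step 3: w='b' (idx 2), next='b' -> output (2, 'b'), add 'bb' as idx 3
Step 4: w='a' (idx 1), next='b' -> output (1, 'b'), add 'ab' as idx 4
Step 5: w='b' (idx 2), next='a' -> output (2, 'a'), add 'ba' as idx 5
Step 6: w='a' (idx 1), next='a' -> output (1, 'a'), add 'aa' as idx 6
Step 7: w='ab' (idx 4), end of input -> output (4, '')


Encoded: [(0, 'a'), (0, 'b'), (2, 'b'), (1, 'b'), (2, 'a'), (1, 'a'), (4, '')]


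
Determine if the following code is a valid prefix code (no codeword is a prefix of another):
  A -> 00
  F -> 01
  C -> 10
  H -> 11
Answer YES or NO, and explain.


Checking each pair (does one codeword prefix another?):
  A='00' vs F='01': no prefix
  A='00' vs C='10': no prefix
  A='00' vs H='11': no prefix
  F='01' vs A='00': no prefix
  F='01' vs C='10': no prefix
  F='01' vs H='11': no prefix
  C='10' vs A='00': no prefix
  C='10' vs F='01': no prefix
  C='10' vs H='11': no prefix
  H='11' vs A='00': no prefix
  H='11' vs F='01': no prefix
  H='11' vs C='10': no prefix
No violation found over all pairs.

YES -- this is a valid prefix code. No codeword is a prefix of any other codeword.


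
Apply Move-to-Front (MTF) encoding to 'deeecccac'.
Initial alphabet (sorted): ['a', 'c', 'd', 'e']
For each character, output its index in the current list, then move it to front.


MTF encoding:
'd': index 2 in ['a', 'c', 'd', 'e'] -> ['d', 'a', 'c', 'e']
'e': index 3 in ['d', 'a', 'c', 'e'] -> ['e', 'd', 'a', 'c']
'e': index 0 in ['e', 'd', 'a', 'c'] -> ['e', 'd', 'a', 'c']
'e': index 0 in ['e', 'd', 'a', 'c'] -> ['e', 'd', 'a', 'c']
'c': index 3 in ['e', 'd', 'a', 'c'] -> ['c', 'e', 'd', 'a']
'c': index 0 in ['c', 'e', 'd', 'a'] -> ['c', 'e', 'd', 'a']
'c': index 0 in ['c', 'e', 'd', 'a'] -> ['c', 'e', 'd', 'a']
'a': index 3 in ['c', 'e', 'd', 'a'] -> ['a', 'c', 'e', 'd']
'c': index 1 in ['a', 'c', 'e', 'd'] -> ['c', 'a', 'e', 'd']


Output: [2, 3, 0, 0, 3, 0, 0, 3, 1]


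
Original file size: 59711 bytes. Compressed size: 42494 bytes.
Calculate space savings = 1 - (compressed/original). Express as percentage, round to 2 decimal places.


ratio = compressed/original = 42494/59711 = 0.711661
savings = 1 - ratio = 1 - 0.711661 = 0.288339
as a percentage: 0.288339 * 100 = 28.83%

Space savings = 1 - 42494/59711 = 28.83%


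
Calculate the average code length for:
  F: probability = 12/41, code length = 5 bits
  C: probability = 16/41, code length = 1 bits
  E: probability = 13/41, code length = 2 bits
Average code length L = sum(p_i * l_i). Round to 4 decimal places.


Weighted contributions p_i * l_i:
  F: (12/41) * 5 = 60/41
  C: (16/41) * 1 = 16/41
  E: (13/41) * 2 = 26/41
Sum = (60 + 16 + 26)/41 = 102/41

L = 102/41 = 2.4878 bits/symbol


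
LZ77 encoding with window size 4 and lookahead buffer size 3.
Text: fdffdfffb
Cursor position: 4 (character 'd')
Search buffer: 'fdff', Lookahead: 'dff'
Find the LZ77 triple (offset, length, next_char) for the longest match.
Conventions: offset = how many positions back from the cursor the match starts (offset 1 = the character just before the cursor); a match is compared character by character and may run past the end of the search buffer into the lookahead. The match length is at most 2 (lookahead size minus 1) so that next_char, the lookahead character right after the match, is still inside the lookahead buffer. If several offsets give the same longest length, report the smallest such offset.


Try each offset into the search buffer:
  offset=1 (pos 3, char 'f'): match length 0
  offset=2 (pos 2, char 'f'): match length 0
  offset=3 (pos 1, char 'd'): match length 2
  offset=4 (pos 0, char 'f'): match length 0
Longest match has length 2 at offset 3.
next_char = character at position 4 + 2 = 6 -> 'f'

Best match: offset=3, length=2 (matching 'df' starting at position 1)
LZ77 triple: (3, 2, 'f')


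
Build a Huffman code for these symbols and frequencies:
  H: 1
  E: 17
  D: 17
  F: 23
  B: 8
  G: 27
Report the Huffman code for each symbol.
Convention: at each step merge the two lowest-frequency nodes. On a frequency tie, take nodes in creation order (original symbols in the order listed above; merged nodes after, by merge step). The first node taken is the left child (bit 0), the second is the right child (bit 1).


Huffman tree construction:
Step 1: Merge H(1) + B(8) = 9
Step 2: Merge (H+B)(9) + E(17) = 26
Step 3: Merge D(17) + F(23) = 40
Step 4: Merge ((H+B)+E)(26) + G(27) = 53
Step 5: Merge (D+F)(40) + (((H+B)+E)+G)(53) = 93
Read each symbol's code off the tree from the root (left child = 0, right child = 1).

Codes:
  H: 1000 (length 4)
  E: 101 (length 3)
  D: 00 (length 2)
  F: 01 (length 2)
  B: 1001 (length 4)
  G: 11 (length 2)
Average code length: 221/93 = 2.3763 bits/symbol


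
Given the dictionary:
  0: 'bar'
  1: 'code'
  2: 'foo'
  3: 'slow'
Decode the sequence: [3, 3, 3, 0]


Look up each index in the dictionary:
  3 -> 'slow'
  3 -> 'slow'
  3 -> 'slow'
  0 -> 'bar'

Decoded: "slow slow slow bar"


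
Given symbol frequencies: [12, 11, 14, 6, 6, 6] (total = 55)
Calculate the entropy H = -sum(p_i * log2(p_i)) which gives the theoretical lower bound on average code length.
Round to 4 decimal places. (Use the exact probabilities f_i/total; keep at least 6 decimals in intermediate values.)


Per-symbol terms -p_i * log2(p_i) with p_i = f_i/55:
  p = 12/55 = 0.218182: log2(p) = -2.196397, -p*log2(p) = 0.479214
  p = 11/55 = 0.200000: log2(p) = -2.321928, -p*log2(p) = 0.464386
  p = 14/55 = 0.254545: log2(p) = -1.974005, -p*log2(p) = 0.502474
  p = 6/55 = 0.109091: log2(p) = -3.196397, -p*log2(p) = 0.348698
  p = 6/55 = 0.109091: log2(p) = -3.196397, -p*log2(p) = 0.348698
  p = 6/55 = 0.109091: log2(p) = -3.196397, -p*log2(p) = 0.348698
H = 0.479214 + 0.464386 + 0.502474 + 0.348698 + 0.348698 + 0.348698 = 2.492168

H = 2.4922 bits/symbol


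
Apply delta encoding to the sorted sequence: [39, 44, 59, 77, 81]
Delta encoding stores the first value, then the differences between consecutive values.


First value: 39
Deltas:
  44 - 39 = 5
  59 - 44 = 15
  77 - 59 = 18
  81 - 77 = 4


Delta encoded: [39, 5, 15, 18, 4]


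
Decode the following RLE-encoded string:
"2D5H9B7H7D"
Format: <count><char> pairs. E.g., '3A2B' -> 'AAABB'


Expanding each <count><char> pair:
  2D -> 'DD'
  5H -> 'HHHHH'
  9B -> 'BBBBBBBBB'
  7H -> 'HHHHHHH'
  7D -> 'DDDDDDD'

Decoded = DDHHHHHBBBBBBBBBHHHHHHHDDDDDDD


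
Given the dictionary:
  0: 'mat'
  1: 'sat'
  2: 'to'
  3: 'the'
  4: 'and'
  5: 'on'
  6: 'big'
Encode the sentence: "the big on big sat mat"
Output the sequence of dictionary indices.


Look up each word in the dictionary:
  'the' -> 3
  'big' -> 6
  'on' -> 5
  'big' -> 6
  'sat' -> 1
  'mat' -> 0

Encoded: [3, 6, 5, 6, 1, 0]


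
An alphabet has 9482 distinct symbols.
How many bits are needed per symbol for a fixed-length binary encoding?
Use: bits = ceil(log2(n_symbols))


log2(9482) = 13.211
Bracket: 2^13 = 8192 < 9482 <= 2^14 = 16384
So ceil(log2(9482)) = 14

bits = ceil(log2(9482)) = ceil(13.211) = 14 bits


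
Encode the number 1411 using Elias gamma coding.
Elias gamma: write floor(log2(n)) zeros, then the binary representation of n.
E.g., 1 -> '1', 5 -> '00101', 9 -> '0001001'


num_bits = floor(log2(1411)) + 1 = 11
leading_zeros = num_bits - 1 = 10
binary(1411) = 10110000011

Elias gamma(1411) = '0000000000' + '10110000011' = 000000000010110000011 (21 bits)


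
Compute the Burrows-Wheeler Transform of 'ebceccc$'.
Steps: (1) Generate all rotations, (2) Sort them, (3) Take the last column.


Rotations (sorted):
  0: $ebceccc -> last char: c
  1: bceccc$e -> last char: e
  2: c$ebcecc -> last char: c
  3: cc$ebcec -> last char: c
  4: ccc$ebce -> last char: e
  5: ceccc$eb -> last char: b
  6: ebceccc$ -> last char: $
  7: eccc$ebc -> last char: c


BWT = cecceb$c


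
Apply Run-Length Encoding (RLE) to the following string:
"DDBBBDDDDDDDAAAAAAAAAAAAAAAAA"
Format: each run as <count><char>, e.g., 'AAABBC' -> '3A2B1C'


Scanning runs left to right:
  i=0: run of 'D' x 2 -> '2D'
  i=2: run of 'B' x 3 -> '3B'
  i=5: run of 'D' x 7 -> '7D'
  i=12: run of 'A' x 17 -> '17A'

RLE = 2D3B7D17A


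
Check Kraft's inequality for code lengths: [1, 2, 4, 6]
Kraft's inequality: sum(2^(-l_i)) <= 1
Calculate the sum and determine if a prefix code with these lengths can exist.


Sum = 2^(-1) + 2^(-2) + 2^(-4) + 2^(-6)
    = 0.5 + 0.25 + 0.0625 + 0.015625
    = 53/64 = 0.828125
Since 0.828125 <= 1, Kraft's inequality IS satisfied.
A prefix code with these lengths CAN exist.

Kraft sum = 0.828125. Satisfied.


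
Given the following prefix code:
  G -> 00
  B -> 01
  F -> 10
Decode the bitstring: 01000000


Decoding step by step:
Bits 01 -> B
Bits 00 -> G
Bits 00 -> G
Bits 00 -> G


Decoded message: BGGG


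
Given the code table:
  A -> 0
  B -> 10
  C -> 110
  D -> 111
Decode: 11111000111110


Decoding:
111 -> D
110 -> C
0 -> A
0 -> A
111 -> D
110 -> C


Result: DCAADC


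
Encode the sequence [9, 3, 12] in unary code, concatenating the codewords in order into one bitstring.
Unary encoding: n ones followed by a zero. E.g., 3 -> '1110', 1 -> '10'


Encode each number as n ones followed by a terminating 0:
  9 -> 1111111110 (10 bits)
  3 -> 1110 (4 bits)
  12 -> 1111111111110 (13 bits)
Total length = 10 + 4 + 13 = 27 bits.

Unary([9, 3, 12]) = 111111111011101111111111110 (27 bits)


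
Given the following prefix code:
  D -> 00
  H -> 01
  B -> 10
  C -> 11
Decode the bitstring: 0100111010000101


Decoding step by step:
Bits 01 -> H
Bits 00 -> D
Bits 11 -> C
Bits 10 -> B
Bits 10 -> B
Bits 00 -> D
Bits 01 -> H
Bits 01 -> H


Decoded message: HDCBBDHH


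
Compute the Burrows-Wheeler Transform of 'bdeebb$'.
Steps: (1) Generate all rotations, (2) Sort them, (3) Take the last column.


Rotations (sorted):
  0: $bdeebb -> last char: b
  1: b$bdeeb -> last char: b
  2: bb$bdee -> last char: e
  3: bdeebb$ -> last char: $
  4: deebb$b -> last char: b
  5: ebb$bde -> last char: e
  6: eebb$bd -> last char: d


BWT = bbe$bed


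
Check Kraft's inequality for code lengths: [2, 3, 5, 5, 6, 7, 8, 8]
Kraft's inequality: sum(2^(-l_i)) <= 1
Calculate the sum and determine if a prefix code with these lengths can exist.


Sum = 2^(-2) + 2^(-3) + 2^(-5) + 2^(-5) + 2^(-6) + 2^(-7) + 2^(-8) + 2^(-8)
    = 0.25 + 0.125 + 0.03125 + 0.03125 + 0.015625 + 0.0078125 + 0.00390625 + 0.00390625
    = 120/256 = 0.46875
Since 0.46875 <= 1, Kraft's inequality IS satisfied.
A prefix code with these lengths CAN exist.

Kraft sum = 0.46875. Satisfied.


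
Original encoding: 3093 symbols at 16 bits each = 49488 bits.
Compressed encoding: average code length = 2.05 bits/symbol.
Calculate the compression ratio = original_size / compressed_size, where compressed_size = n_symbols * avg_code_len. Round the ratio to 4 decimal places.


original_size = n_symbols * orig_bits = 3093 * 16 = 49488 bits
compressed_size = n_symbols * avg_code_len = 3093 * 2.05 = 6340.65 bits
ratio = original_size / compressed_size = 49488 / 6340.65 = 7.8049

Compression ratio = 7.8049


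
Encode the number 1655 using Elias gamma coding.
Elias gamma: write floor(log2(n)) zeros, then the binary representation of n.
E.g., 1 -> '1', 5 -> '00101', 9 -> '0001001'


num_bits = floor(log2(1655)) + 1 = 11
leading_zeros = num_bits - 1 = 10
binary(1655) = 11001110111

Elias gamma(1655) = '0000000000' + '11001110111' = 000000000011001110111 (21 bits)


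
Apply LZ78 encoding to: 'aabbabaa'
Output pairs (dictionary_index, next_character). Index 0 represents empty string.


LZ78 encoding steps:
Dictionary: {0: ''}
Step 1: w='' (idx 0), next='a' -> output (0, 'a'), add 'a' as idx 1
Step 2: w='a' (idx 1), next='b' -> output (1, 'b'), add 'ab' as idx 2
Step 3: w='' (idx 0), next='b' -> output (0, 'b'), add 'b' as idx 3
Step 4: w='ab' (idx 2), next='a' -> output (2, 'a'), add 'aba' as idx 4
Step 5: w='a' (idx 1), end of input -> output (1, '')


Encoded: [(0, 'a'), (1, 'b'), (0, 'b'), (2, 'a'), (1, '')]


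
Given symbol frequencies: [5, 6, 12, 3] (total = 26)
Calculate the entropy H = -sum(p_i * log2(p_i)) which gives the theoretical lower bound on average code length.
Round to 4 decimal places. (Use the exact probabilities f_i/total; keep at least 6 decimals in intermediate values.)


Per-symbol terms -p_i * log2(p_i) with p_i = f_i/26:
  p = 5/26 = 0.192308: log2(p) = -2.378512, -p*log2(p) = 0.457406
  p = 6/26 = 0.230769: log2(p) = -2.115477, -p*log2(p) = 0.488187
  p = 12/26 = 0.461538: log2(p) = -1.115477, -p*log2(p) = 0.514836
  p = 3/26 = 0.115385: log2(p) = -3.115477, -p*log2(p) = 0.359478
H = 0.457406 + 0.488187 + 0.514836 + 0.359478 = 1.819907

H = 1.8199 bits/symbol


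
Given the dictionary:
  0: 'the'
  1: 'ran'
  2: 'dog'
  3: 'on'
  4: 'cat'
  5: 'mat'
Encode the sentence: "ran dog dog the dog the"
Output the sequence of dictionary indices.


Look up each word in the dictionary:
  'ran' -> 1
  'dog' -> 2
  'dog' -> 2
  'the' -> 0
  'dog' -> 2
  'the' -> 0

Encoded: [1, 2, 2, 0, 2, 0]


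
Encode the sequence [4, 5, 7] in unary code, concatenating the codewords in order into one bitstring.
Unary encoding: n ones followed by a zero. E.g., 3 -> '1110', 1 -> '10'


Encode each number as n ones followed by a terminating 0:
  4 -> 11110 (5 bits)
  5 -> 111110 (6 bits)
  7 -> 11111110 (8 bits)
Total length = 5 + 6 + 8 = 19 bits.

Unary([4, 5, 7]) = 1111011111011111110 (19 bits)


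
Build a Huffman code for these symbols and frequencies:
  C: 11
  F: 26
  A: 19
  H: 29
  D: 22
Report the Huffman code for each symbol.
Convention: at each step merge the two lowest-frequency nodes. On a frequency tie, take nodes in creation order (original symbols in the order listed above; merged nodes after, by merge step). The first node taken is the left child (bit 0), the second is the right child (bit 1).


Huffman tree construction:
Step 1: Merge C(11) + A(19) = 30
Step 2: Merge D(22) + F(26) = 48
Step 3: Merge H(29) + (C+A)(30) = 59
Step 4: Merge (D+F)(48) + (H+(C+A))(59) = 107
Read each symbol's code off the tree from the root (left child = 0, right child = 1).

Codes:
  C: 110 (length 3)
  F: 01 (length 2)
  A: 111 (length 3)
  H: 10 (length 2)
  D: 00 (length 2)
Average code length: 244/107 = 2.2804 bits/symbol


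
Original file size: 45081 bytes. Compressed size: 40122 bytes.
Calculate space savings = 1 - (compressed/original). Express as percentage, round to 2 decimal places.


ratio = compressed/original = 40122/45081 = 0.889998
savings = 1 - ratio = 1 - 0.889998 = 0.110002
as a percentage: 0.110002 * 100 = 11.0%

Space savings = 1 - 40122/45081 = 11.0%


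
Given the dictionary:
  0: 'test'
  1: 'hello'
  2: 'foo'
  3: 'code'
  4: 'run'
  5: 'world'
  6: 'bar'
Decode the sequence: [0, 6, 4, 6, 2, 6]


Look up each index in the dictionary:
  0 -> 'test'
  6 -> 'bar'
  4 -> 'run'
  6 -> 'bar'
  2 -> 'foo'
  6 -> 'bar'

Decoded: "test bar run bar foo bar"


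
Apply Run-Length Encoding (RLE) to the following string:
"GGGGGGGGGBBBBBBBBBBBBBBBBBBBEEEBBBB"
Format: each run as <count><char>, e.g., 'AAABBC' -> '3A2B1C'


Scanning runs left to right:
  i=0: run of 'G' x 9 -> '9G'
  i=9: run of 'B' x 19 -> '19B'
  i=28: run of 'E' x 3 -> '3E'
  i=31: run of 'B' x 4 -> '4B'

RLE = 9G19B3E4B


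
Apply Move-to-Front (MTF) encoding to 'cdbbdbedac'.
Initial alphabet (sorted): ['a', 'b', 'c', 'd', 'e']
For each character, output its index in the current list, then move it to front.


MTF encoding:
'c': index 2 in ['a', 'b', 'c', 'd', 'e'] -> ['c', 'a', 'b', 'd', 'e']
'd': index 3 in ['c', 'a', 'b', 'd', 'e'] -> ['d', 'c', 'a', 'b', 'e']
'b': index 3 in ['d', 'c', 'a', 'b', 'e'] -> ['b', 'd', 'c', 'a', 'e']
'b': index 0 in ['b', 'd', 'c', 'a', 'e'] -> ['b', 'd', 'c', 'a', 'e']
'd': index 1 in ['b', 'd', 'c', 'a', 'e'] -> ['d', 'b', 'c', 'a', 'e']
'b': index 1 in ['d', 'b', 'c', 'a', 'e'] -> ['b', 'd', 'c', 'a', 'e']
'e': index 4 in ['b', 'd', 'c', 'a', 'e'] -> ['e', 'b', 'd', 'c', 'a']
'd': index 2 in ['e', 'b', 'd', 'c', 'a'] -> ['d', 'e', 'b', 'c', 'a']
'a': index 4 in ['d', 'e', 'b', 'c', 'a'] -> ['a', 'd', 'e', 'b', 'c']
'c': index 4 in ['a', 'd', 'e', 'b', 'c'] -> ['c', 'a', 'd', 'e', 'b']


Output: [2, 3, 3, 0, 1, 1, 4, 2, 4, 4]


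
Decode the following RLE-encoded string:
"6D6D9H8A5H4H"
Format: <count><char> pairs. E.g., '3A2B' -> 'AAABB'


Expanding each <count><char> pair:
  6D -> 'DDDDDD'
  6D -> 'DDDDDD'
  9H -> 'HHHHHHHHH'
  8A -> 'AAAAAAAA'
  5H -> 'HHHHH'
  4H -> 'HHHH'

Decoded = DDDDDDDDDDDDHHHHHHHHHAAAAAAAAHHHHHHHHH


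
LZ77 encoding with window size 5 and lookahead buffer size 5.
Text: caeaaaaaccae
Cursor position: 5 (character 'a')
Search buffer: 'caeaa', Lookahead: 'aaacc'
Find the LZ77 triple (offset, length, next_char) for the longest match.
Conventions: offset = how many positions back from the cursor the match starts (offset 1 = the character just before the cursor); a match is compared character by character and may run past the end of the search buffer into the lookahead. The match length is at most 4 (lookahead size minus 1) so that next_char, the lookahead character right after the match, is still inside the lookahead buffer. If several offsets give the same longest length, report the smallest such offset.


Try each offset into the search buffer:
  offset=1 (pos 4, char 'a'): match length 3
  offset=2 (pos 3, char 'a'): match length 3
  offset=3 (pos 2, char 'e'): match length 0
  offset=4 (pos 1, char 'a'): match length 1
  offset=5 (pos 0, char 'c'): match length 0
Longest match has length 3, found at offsets 1, 2; take the smallest, offset 1.
next_char = character at position 5 + 3 = 8 -> 'c'

Best match: offset=1, length=3 (matching 'aaa' starting at position 4)
LZ77 triple: (1, 3, 'c')


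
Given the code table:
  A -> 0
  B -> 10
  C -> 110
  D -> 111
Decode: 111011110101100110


Decoding:
111 -> D
0 -> A
111 -> D
10 -> B
10 -> B
110 -> C
0 -> A
110 -> C


Result: DADBBCAC


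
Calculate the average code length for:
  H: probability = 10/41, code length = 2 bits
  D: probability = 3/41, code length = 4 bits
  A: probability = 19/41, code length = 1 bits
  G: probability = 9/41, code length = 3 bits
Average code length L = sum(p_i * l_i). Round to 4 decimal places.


Weighted contributions p_i * l_i:
  H: (10/41) * 2 = 20/41
  D: (3/41) * 4 = 12/41
  A: (19/41) * 1 = 19/41
  G: (9/41) * 3 = 27/41
Sum = (20 + 12 + 19 + 27)/41 = 78/41

L = 78/41 = 1.9024 bits/symbol


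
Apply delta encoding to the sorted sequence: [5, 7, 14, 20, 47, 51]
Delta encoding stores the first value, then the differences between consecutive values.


First value: 5
Deltas:
  7 - 5 = 2
  14 - 7 = 7
  20 - 14 = 6
  47 - 20 = 27
  51 - 47 = 4


Delta encoded: [5, 2, 7, 6, 27, 4]


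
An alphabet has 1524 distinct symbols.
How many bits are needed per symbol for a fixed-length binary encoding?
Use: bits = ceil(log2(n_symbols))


log2(1524) = 10.5736
Bracket: 2^10 = 1024 < 1524 <= 2^11 = 2048
So ceil(log2(1524)) = 11

bits = ceil(log2(1524)) = ceil(10.5736) = 11 bits


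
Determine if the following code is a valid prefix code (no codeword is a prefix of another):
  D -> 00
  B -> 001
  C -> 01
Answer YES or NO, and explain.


Checking each pair (does one codeword prefix another?):
  D='00' vs B='001': prefix -- VIOLATION

NO -- this is NOT a valid prefix code. D (00) is a prefix of B (001).


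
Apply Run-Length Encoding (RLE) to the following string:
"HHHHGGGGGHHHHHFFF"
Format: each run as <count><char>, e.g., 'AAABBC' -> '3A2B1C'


Scanning runs left to right:
  i=0: run of 'H' x 4 -> '4H'
  i=4: run of 'G' x 5 -> '5G'
  i=9: run of 'H' x 5 -> '5H'
  i=14: run of 'F' x 3 -> '3F'

RLE = 4H5G5H3F


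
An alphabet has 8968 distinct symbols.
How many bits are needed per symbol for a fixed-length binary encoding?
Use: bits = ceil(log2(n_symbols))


log2(8968) = 13.1306
Bracket: 2^13 = 8192 < 8968 <= 2^14 = 16384
So ceil(log2(8968)) = 14

bits = ceil(log2(8968)) = ceil(13.1306) = 14 bits


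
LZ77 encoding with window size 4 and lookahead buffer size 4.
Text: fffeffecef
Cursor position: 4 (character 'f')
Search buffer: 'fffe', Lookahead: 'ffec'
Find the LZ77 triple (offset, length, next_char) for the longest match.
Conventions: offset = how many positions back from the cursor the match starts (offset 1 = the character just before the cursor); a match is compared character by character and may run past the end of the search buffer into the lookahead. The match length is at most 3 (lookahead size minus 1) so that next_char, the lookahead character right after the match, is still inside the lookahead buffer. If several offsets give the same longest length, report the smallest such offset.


Try each offset into the search buffer:
  offset=1 (pos 3, char 'e'): match length 0
  offset=2 (pos 2, char 'f'): match length 1
  offset=3 (pos 1, char 'f'): match length 3
  offset=4 (pos 0, char 'f'): match length 2
Longest match has length 3 at offset 3.
next_char = character at position 4 + 3 = 7 -> 'c'

Best match: offset=3, length=3 (matching 'ffe' starting at position 1)
LZ77 triple: (3, 3, 'c')


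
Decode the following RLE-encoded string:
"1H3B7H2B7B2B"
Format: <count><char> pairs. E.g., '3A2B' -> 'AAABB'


Expanding each <count><char> pair:
  1H -> 'H'
  3B -> 'BBB'
  7H -> 'HHHHHHH'
  2B -> 'BB'
  7B -> 'BBBBBBB'
  2B -> 'BB'

Decoded = HBBBHHHHHHHBBBBBBBBBBB


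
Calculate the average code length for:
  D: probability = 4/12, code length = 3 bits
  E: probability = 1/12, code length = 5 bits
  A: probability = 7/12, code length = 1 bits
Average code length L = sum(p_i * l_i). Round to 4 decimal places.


Weighted contributions p_i * l_i:
  D: (4/12) * 3 = 12/12
  E: (1/12) * 5 = 5/12
  A: (7/12) * 1 = 7/12
Sum = (12 + 5 + 7)/12 = 24/12

L = 24/12 = 2.0000 bits/symbol


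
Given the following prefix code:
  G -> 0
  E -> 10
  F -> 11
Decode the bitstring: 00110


Decoding step by step:
Bits 0 -> G
Bits 0 -> G
Bits 11 -> F
Bits 0 -> G


Decoded message: GGFG


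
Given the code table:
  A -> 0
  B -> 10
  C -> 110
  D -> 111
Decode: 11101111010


Decoding:
111 -> D
0 -> A
111 -> D
10 -> B
10 -> B


Result: DADBB


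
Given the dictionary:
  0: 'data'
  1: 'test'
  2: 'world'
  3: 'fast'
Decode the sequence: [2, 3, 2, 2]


Look up each index in the dictionary:
  2 -> 'world'
  3 -> 'fast'
  2 -> 'world'
  2 -> 'world'

Decoded: "world fast world world"


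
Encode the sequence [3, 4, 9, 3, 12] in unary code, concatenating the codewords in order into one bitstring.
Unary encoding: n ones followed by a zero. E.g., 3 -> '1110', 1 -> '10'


Encode each number as n ones followed by a terminating 0:
  3 -> 1110 (4 bits)
  4 -> 11110 (5 bits)
  9 -> 1111111110 (10 bits)
  3 -> 1110 (4 bits)
  12 -> 1111111111110 (13 bits)
Total length = 4 + 5 + 10 + 4 + 13 = 36 bits.

Unary([3, 4, 9, 3, 12]) = 111011110111111111011101111111111110 (36 bits)


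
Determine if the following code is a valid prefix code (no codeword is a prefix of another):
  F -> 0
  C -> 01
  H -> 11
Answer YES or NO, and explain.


Checking each pair (does one codeword prefix another?):
  F='0' vs C='01': prefix -- VIOLATION

NO -- this is NOT a valid prefix code. F (0) is a prefix of C (01).


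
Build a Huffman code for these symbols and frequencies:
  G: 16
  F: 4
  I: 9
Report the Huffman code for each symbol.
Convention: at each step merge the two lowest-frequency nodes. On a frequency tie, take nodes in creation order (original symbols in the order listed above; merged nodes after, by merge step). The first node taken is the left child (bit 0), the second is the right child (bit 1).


Huffman tree construction:
Step 1: Merge F(4) + I(9) = 13
Step 2: Merge (F+I)(13) + G(16) = 29
Read each symbol's code off the tree from the root (left child = 0, right child = 1).

Codes:
  G: 1 (length 1)
  F: 00 (length 2)
  I: 01 (length 2)
Average code length: 42/29 = 1.4483 bits/symbol


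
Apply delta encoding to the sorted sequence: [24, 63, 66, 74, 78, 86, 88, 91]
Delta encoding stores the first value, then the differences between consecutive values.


First value: 24
Deltas:
  63 - 24 = 39
  66 - 63 = 3
  74 - 66 = 8
  78 - 74 = 4
  86 - 78 = 8
  88 - 86 = 2
  91 - 88 = 3


Delta encoded: [24, 39, 3, 8, 4, 8, 2, 3]


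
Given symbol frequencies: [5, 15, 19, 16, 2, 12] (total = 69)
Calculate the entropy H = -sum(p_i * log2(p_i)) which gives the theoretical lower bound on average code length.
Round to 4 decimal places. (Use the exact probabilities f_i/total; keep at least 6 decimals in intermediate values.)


Per-symbol terms -p_i * log2(p_i) with p_i = f_i/69:
  p = 5/69 = 0.072464: log2(p) = -3.786596, -p*log2(p) = 0.274391
  p = 15/69 = 0.217391: log2(p) = -2.201634, -p*log2(p) = 0.478616
  p = 19/69 = 0.275362: log2(p) = -1.860597, -p*log2(p) = 0.512338
  p = 16/69 = 0.231884: log2(p) = -2.108524, -p*log2(p) = 0.488933
  p = 2/69 = 0.028986: log2(p) = -5.108524, -p*log2(p) = 0.148073
  p = 12/69 = 0.173913: log2(p) = -2.523562, -p*log2(p) = 0.438880
H = 0.274391 + 0.478616 + 0.512338 + 0.488933 + 0.148073 + 0.438880 = 2.341231

H = 2.3412 bits/symbol


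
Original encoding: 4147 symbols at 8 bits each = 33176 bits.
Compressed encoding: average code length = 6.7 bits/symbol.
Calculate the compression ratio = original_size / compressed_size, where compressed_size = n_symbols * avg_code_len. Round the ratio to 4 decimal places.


original_size = n_symbols * orig_bits = 4147 * 8 = 33176 bits
compressed_size = n_symbols * avg_code_len = 4147 * 6.7 = 27784.9 bits
ratio = original_size / compressed_size = 33176 / 27784.9 = 1.194

Compression ratio = 1.194


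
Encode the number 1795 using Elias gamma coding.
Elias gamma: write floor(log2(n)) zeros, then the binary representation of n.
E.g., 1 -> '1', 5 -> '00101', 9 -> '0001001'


num_bits = floor(log2(1795)) + 1 = 11
leading_zeros = num_bits - 1 = 10
binary(1795) = 11100000011

Elias gamma(1795) = '0000000000' + '11100000011' = 000000000011100000011 (21 bits)


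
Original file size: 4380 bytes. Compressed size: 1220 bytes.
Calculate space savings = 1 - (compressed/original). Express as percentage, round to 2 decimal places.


ratio = compressed/original = 1220/4380 = 0.278539
savings = 1 - ratio = 1 - 0.278539 = 0.721461
as a percentage: 0.721461 * 100 = 72.15%

Space savings = 1 - 1220/4380 = 72.15%


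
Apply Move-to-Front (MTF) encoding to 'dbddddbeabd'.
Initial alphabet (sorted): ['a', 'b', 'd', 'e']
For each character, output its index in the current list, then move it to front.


MTF encoding:
'd': index 2 in ['a', 'b', 'd', 'e'] -> ['d', 'a', 'b', 'e']
'b': index 2 in ['d', 'a', 'b', 'e'] -> ['b', 'd', 'a', 'e']
'd': index 1 in ['b', 'd', 'a', 'e'] -> ['d', 'b', 'a', 'e']
'd': index 0 in ['d', 'b', 'a', 'e'] -> ['d', 'b', 'a', 'e']
'd': index 0 in ['d', 'b', 'a', 'e'] -> ['d', 'b', 'a', 'e']
'd': index 0 in ['d', 'b', 'a', 'e'] -> ['d', 'b', 'a', 'e']
'b': index 1 in ['d', 'b', 'a', 'e'] -> ['b', 'd', 'a', 'e']
'e': index 3 in ['b', 'd', 'a', 'e'] -> ['e', 'b', 'd', 'a']
'a': index 3 in ['e', 'b', 'd', 'a'] -> ['a', 'e', 'b', 'd']
'b': index 2 in ['a', 'e', 'b', 'd'] -> ['b', 'a', 'e', 'd']
'd': index 3 in ['b', 'a', 'e', 'd'] -> ['d', 'b', 'a', 'e']


Output: [2, 2, 1, 0, 0, 0, 1, 3, 3, 2, 3]


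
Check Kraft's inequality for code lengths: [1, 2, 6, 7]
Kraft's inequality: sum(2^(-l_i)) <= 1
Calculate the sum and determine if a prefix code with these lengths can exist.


Sum = 2^(-1) + 2^(-2) + 2^(-6) + 2^(-7)
    = 0.5 + 0.25 + 0.015625 + 0.0078125
    = 99/128 = 0.7734375
Since 0.7734375 <= 1, Kraft's inequality IS satisfied.
A prefix code with these lengths CAN exist.

Kraft sum = 0.7734375. Satisfied.


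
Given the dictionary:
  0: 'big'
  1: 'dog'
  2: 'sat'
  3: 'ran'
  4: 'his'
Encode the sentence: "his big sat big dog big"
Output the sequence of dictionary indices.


Look up each word in the dictionary:
  'his' -> 4
  'big' -> 0
  'sat' -> 2
  'big' -> 0
  'dog' -> 1
  'big' -> 0

Encoded: [4, 0, 2, 0, 1, 0]


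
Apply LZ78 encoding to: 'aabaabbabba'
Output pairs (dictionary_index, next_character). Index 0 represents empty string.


LZ78 encoding steps:
Dictionary: {0: ''}
Step 1: w='' (idx 0), next='a' -> output (0, 'a'), add 'a' as idx 1
Step 2: w='a' (idx 1), next='b' -> output (1, 'b'), add 'ab' as idx 2
Step 3: w='a' (idx 1), next='a' -> output (1, 'a'), add 'aa' as idx 3
Step 4: w='' (idx 0), next='b' -> output (0, 'b'), add 'b' as idx 4
Step 5: w='b' (idx 4), next='a' -> output (4, 'a'), add 'ba' as idx 5
Step 6: w='b' (idx 4), next='b' -> output (4, 'b'), add 'bb' as idx 6
Step 7: w='a' (idx 1), end of input -> output (1, '')


Encoded: [(0, 'a'), (1, 'b'), (1, 'a'), (0, 'b'), (4, 'a'), (4, 'b'), (1, '')]
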